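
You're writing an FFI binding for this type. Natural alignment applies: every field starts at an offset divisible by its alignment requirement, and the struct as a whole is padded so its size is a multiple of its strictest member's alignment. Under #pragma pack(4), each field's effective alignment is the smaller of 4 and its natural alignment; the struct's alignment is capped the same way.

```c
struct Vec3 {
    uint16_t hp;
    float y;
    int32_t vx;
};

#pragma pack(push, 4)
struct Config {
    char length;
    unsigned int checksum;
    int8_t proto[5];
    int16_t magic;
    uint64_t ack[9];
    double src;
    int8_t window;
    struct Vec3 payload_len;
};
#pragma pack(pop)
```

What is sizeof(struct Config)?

112 bytes

Vec3: hp at 0 (size 2, align 2) → ends 2; pad 2 to align 4 for y; y at 4 (size 4, align 4) → ends 8; vx at 8 (size 4, align 4) → ends 12; total 12 bytes, alignment 4
length at 0 (size 1, align 1) → ends 1
pad 3 to align 4 for checksum
checksum at 4 (size 4, align 4) → ends 8
proto at 8 (size 5, align 1) → ends 13
pad 1 to align 2 for magic
magic at 14 (size 2, align 2) → ends 16
ack at 16 (size 72, align 4) → ends 88
src at 88 (size 8, align 4) → ends 96
window at 96 (size 1, align 1) → ends 97
pad 3 to align 4 for payload_len
payload_len at 100 (size 12, align 4) → ends 112
total 112 bytes, alignment 4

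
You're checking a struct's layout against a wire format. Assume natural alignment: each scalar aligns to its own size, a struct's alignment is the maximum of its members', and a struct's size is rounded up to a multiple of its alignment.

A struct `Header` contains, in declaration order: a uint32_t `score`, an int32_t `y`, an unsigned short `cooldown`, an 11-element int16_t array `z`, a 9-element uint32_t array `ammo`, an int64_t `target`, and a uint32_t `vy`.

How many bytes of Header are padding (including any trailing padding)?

8

0..4  score  (4B, 4-aligned)
4..8  y  (4B, 4-aligned)
8..10  cooldown  (2B, 2-aligned)
10..32  z  (22B, 2-aligned)
32..68  ammo  (36B, 4-aligned)
68..72  -- padding (4B)
72..80  target  (8B, 8-aligned)
80..84  vy  (4B, 4-aligned)
84..88  -- tail padding (4B)
sizeof = 88, alignof = 8
data bytes 80, size 88 → padding 8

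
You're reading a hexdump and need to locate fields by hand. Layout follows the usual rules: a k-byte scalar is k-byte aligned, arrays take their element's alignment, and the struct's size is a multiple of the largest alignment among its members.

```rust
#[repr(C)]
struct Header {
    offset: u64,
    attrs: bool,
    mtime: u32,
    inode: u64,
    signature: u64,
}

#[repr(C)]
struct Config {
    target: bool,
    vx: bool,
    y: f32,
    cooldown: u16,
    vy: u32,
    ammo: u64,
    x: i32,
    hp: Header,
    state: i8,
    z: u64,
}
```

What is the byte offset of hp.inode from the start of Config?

Header: offset at 0 (size 8, align 8) → ends 8; attrs at 8 (size 1, align 1) → ends 9; pad 3 to align 4 for mtime; mtime at 12 (size 4, align 4) → ends 16; inode at 16 (size 8, align 8) → ends 24; signature at 24 (size 8, align 8) → ends 32; total 32 bytes, alignment 8
target at 0 (size 1, align 1) → ends 1
vx at 1 (size 1, align 1) → ends 2
pad 2 to align 4 for y
y at 4 (size 4, align 4) → ends 8
cooldown at 8 (size 2, align 2) → ends 10
pad 2 to align 4 for vy
vy at 12 (size 4, align 4) → ends 16
ammo at 16 (size 8, align 8) → ends 24
x at 24 (size 4, align 4) → ends 28
pad 4 to align 8 for hp
hp at 32 (size 32, align 8) → ends 64
within Header: inode at 16
32 + 16 = 48

48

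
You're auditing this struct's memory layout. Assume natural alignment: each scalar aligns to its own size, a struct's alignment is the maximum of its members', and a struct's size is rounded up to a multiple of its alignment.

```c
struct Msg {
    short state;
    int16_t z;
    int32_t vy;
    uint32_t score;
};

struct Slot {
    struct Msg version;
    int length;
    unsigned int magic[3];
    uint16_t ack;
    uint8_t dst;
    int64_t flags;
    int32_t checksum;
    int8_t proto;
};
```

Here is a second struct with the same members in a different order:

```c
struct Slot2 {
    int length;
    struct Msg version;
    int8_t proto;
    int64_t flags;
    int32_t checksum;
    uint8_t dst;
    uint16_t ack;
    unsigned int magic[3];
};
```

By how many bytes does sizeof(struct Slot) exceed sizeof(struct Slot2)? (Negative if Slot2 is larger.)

Msg: @0: state [2B, align 2] → 2; @2: z [2B, align 2] → 4; @4: vy [4B, align 4] → 8; @8: score [4B, align 4] → 12; size 12, align 4
@0: version [12B, align 4] → 12
@12: length [4B, align 4] → 16
@16: magic [12B, align 4] → 28
@28: ack [2B, align 2] → 30
@30: dst [1B, align 1] → 31
+1 pad (align 8)
@32: flags [8B, align 8] → 40
@40: checksum [4B, align 4] → 44
@44: proto [1B, align 1] → 45
+3 tail pad (align 8)
size 48, align 8
— Slot2 —
@0: length [4B, align 4] → 4
@4: version [12B, align 4] → 16
@16: proto [1B, align 1] → 17
+7 pad (align 8)
@24: flags [8B, align 8] → 32
@32: checksum [4B, align 4] → 36
@36: dst [1B, align 1] → 37
+1 pad (align 2)
@38: ack [2B, align 2] → 40
@40: magic [12B, align 4] → 52
+4 tail pad (align 8)
size 56, align 8
48 − 56 = -8

-8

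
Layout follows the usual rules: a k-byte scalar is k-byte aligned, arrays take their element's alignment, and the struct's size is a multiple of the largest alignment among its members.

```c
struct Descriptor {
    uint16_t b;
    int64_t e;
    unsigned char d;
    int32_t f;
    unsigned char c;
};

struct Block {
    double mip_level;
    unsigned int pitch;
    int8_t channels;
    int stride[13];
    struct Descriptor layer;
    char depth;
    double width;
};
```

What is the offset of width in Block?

112

Descriptor: b at 0 (size 2, align 2) → ends 2; pad 6 to align 8 for e; e at 8 (size 8, align 8) → ends 16; d at 16 (size 1, align 1) → ends 17; pad 3 to align 4 for f; f at 20 (size 4, align 4) → ends 24; c at 24 (size 1, align 1) → ends 25; tail pad 7 to reach multiple of 8; total 32 bytes, alignment 8
mip_level at 0 (size 8, align 8) → ends 8
pitch at 8 (size 4, align 4) → ends 12
channels at 12 (size 1, align 1) → ends 13
pad 3 to align 4 for stride
stride at 16 (size 52, align 4) → ends 68
pad 4 to align 8 for layer
layer at 72 (size 32, align 8) → ends 104
depth at 104 (size 1, align 1) → ends 105
pad 7 to align 8 for width
width at 112 (size 8, align 8) → ends 120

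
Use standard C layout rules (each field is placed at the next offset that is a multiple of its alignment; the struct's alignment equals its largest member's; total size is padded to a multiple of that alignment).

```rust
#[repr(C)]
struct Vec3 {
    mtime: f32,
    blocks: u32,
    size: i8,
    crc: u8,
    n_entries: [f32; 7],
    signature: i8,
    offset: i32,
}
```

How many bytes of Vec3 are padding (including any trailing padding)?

mtime at 0 (size 4, align 4) → ends 4
blocks at 4 (size 4, align 4) → ends 8
size at 8 (size 1, align 1) → ends 9
crc at 9 (size 1, align 1) → ends 10
pad 2 to align 4 for n_entries
n_entries at 12 (size 28, align 4) → ends 40
signature at 40 (size 1, align 1) → ends 41
pad 3 to align 4 for offset
offset at 44 (size 4, align 4) → ends 48
total 48 bytes, alignment 4
data bytes 43, size 48 → padding 5

5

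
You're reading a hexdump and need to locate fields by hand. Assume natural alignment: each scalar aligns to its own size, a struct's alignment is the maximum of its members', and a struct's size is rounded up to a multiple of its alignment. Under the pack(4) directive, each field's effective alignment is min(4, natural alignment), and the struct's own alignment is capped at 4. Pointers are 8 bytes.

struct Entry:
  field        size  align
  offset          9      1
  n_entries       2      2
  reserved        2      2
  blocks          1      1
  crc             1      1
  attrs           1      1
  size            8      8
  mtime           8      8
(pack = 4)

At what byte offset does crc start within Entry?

offset at 0 (size 9, align 1) → ends 9
pad 1 to align 2 for n_entries
n_entries at 10 (size 2, align 2) → ends 12
reserved at 12 (size 2, align 2) → ends 14
blocks at 14 (size 1, align 1) → ends 15
crc at 15 (size 1, align 1) → ends 16

15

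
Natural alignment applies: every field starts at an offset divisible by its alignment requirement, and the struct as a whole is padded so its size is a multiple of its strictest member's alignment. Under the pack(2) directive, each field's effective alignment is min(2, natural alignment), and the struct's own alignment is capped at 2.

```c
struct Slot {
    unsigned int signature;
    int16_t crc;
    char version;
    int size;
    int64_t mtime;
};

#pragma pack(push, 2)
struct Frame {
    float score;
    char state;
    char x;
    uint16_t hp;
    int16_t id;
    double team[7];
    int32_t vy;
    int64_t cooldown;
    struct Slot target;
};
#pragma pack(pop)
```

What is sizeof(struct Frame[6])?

Slot: @0: signature [4B, align 4] → 4; @4: crc [2B, align 2] → 6; @6: version [1B, align 1] → 7; +1 pad (align 4); @8: size [4B, align 4] → 12; +4 pad (align 8); @16: mtime [8B, align 8] → 24; size 24, align 8
@0: score [4B, align 2] → 4
@4: state [1B, align 1] → 5
@5: x [1B, align 1] → 6
@6: hp [2B, align 2] → 8
@8: id [2B, align 2] → 10
@10: team [56B, align 2] → 66
@66: vy [4B, align 2] → 70
@70: cooldown [8B, align 2] → 78
@78: target [24B, align 2] → 102
size 102, align 2
array of 6: 6 × 102 = 612

612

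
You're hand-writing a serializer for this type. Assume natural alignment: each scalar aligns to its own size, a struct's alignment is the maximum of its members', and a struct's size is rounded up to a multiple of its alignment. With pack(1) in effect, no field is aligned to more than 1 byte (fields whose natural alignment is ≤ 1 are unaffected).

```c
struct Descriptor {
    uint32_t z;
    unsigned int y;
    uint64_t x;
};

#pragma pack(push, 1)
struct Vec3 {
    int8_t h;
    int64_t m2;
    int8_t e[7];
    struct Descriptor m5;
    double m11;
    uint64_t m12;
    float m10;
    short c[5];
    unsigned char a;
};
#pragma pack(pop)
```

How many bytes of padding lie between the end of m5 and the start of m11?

0

Descriptor: @0: z [4B, align 4] → 4; @4: y [4B, align 4] → 8; @8: x [8B, align 8] → 16; size 16, align 8
@0: h [1B, align 1] → 1
@1: m2 [8B, align 1] → 9
@9: e [7B, align 1] → 16
@16: m5 [16B, align 1] → 32
@32: m11 [8B, align 1] → 40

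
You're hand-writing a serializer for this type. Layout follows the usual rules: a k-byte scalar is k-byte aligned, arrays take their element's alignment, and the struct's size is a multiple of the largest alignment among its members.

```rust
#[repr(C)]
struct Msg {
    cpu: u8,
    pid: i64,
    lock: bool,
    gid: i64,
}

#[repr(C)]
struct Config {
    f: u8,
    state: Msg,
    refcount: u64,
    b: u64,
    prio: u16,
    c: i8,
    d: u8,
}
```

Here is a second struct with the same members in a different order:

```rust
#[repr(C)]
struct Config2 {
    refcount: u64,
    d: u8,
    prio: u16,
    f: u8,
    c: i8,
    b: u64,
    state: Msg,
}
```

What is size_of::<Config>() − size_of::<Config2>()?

8

Msg: cpu at 0 (size 1, align 1) → ends 1; pad 7 to align 8 for pid; pid at 8 (size 8, align 8) → ends 16; lock at 16 (size 1, align 1) → ends 17; pad 7 to align 8 for gid; gid at 24 (size 8, align 8) → ends 32; total 32 bytes, alignment 8
f at 0 (size 1, align 1) → ends 1
pad 7 to align 8 for state
state at 8 (size 32, align 8) → ends 40
refcount at 40 (size 8, align 8) → ends 48
b at 48 (size 8, align 8) → ends 56
prio at 56 (size 2, align 2) → ends 58
c at 58 (size 1, align 1) → ends 59
d at 59 (size 1, align 1) → ends 60
tail pad 4 to reach multiple of 8
total 64 bytes, alignment 8
— Config2 —
refcount at 0 (size 8, align 8) → ends 8
d at 8 (size 1, align 1) → ends 9
pad 1 to align 2 for prio
prio at 10 (size 2, align 2) → ends 12
f at 12 (size 1, align 1) → ends 13
c at 13 (size 1, align 1) → ends 14
pad 2 to align 8 for b
b at 16 (size 8, align 8) → ends 24
state at 24 (size 32, align 8) → ends 56
total 56 bytes, alignment 8
64 − 56 = 8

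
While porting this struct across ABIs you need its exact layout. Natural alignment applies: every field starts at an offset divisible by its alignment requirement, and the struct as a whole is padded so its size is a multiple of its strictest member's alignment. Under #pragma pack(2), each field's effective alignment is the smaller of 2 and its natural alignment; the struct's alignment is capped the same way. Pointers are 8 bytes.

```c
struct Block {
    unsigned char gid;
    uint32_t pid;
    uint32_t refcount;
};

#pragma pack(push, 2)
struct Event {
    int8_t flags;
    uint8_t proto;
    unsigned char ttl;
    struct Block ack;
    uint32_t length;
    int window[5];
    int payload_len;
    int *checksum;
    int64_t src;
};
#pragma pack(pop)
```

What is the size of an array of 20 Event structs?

1200

Block: gid at 0 (size 1, align 1) → ends 1; pad 3 to align 4 for pid; pid at 4 (size 4, align 4) → ends 8; refcount at 8 (size 4, align 4) → ends 12; total 12 bytes, alignment 4
flags at 0 (size 1, align 1) → ends 1
proto at 1 (size 1, align 1) → ends 2
ttl at 2 (size 1, align 1) → ends 3
pad 1 to align 2 for ack
ack at 4 (size 12, align 2) → ends 16
length at 16 (size 4, align 2) → ends 20
window at 20 (size 20, align 2) → ends 40
payload_len at 40 (size 4, align 2) → ends 44
checksum at 44 (size 8, align 2) → ends 52
src at 52 (size 8, align 2) → ends 60
total 60 bytes, alignment 2
array of 20: 20 × 60 = 1200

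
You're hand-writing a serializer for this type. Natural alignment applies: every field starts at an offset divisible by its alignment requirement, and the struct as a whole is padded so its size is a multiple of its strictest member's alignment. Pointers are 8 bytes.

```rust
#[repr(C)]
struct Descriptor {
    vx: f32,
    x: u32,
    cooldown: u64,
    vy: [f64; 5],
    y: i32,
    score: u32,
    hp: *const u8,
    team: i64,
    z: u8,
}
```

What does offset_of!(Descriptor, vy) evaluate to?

16

vx at 0 (size 4, align 4) → ends 4
x at 4 (size 4, align 4) → ends 8
cooldown at 8 (size 8, align 8) → ends 16
vy at 16 (size 40, align 8) → ends 56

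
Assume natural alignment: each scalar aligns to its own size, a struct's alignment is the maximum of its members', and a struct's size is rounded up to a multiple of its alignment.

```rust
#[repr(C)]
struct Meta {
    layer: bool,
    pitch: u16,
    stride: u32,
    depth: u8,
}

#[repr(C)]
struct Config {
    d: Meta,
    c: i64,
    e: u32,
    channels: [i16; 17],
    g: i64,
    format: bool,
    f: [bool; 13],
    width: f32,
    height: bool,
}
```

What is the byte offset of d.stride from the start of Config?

Meta: layer at 0 (size 1, align 1) → ends 1; pad 1 to align 2 for pitch; pitch at 2 (size 2, align 2) → ends 4; stride at 4 (size 4, align 4) → ends 8; depth at 8 (size 1, align 1) → ends 9; tail pad 3 to reach multiple of 4; total 12 bytes, alignment 4
d at 0 (size 12, align 4) → ends 12
within Meta: stride at 4
0 + 4 = 4

4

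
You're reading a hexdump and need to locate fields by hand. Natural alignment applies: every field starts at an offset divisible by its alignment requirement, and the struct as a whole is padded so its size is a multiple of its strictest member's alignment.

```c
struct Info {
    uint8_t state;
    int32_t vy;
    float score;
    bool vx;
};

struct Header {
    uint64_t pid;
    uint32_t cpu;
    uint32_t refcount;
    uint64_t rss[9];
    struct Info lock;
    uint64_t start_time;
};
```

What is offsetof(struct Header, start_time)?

Info: @0: state [1B, align 1] → 1; +3 pad (align 4); @4: vy [4B, align 4] → 8; @8: score [4B, align 4] → 12; @12: vx [1B, align 1] → 13; +3 tail pad (align 4); size 16, align 4
@0: pid [8B, align 8] → 8
@8: cpu [4B, align 4] → 12
@12: refcount [4B, align 4] → 16
@16: rss [72B, align 8] → 88
@88: lock [16B, align 4] → 104
@104: start_time [8B, align 8] → 112

104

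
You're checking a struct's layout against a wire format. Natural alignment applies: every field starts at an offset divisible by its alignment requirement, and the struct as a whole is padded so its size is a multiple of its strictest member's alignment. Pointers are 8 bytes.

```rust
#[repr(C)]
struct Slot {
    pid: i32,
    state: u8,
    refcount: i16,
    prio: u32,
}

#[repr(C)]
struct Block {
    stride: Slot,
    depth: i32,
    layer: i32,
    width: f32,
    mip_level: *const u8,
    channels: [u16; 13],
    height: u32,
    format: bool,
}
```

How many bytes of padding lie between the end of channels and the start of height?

2

Slot: @0: pid [4B, align 4] → 4; @4: state [1B, align 1] → 5; +1 pad (align 2); @6: refcount [2B, align 2] → 8; @8: prio [4B, align 4] → 12; size 12, align 4
@0: stride [12B, align 4] → 12
@12: depth [4B, align 4] → 16
@16: layer [4B, align 4] → 20
@20: width [4B, align 4] → 24
@24: mip_level [8B, align 8] → 32
@32: channels [26B, align 2] → 58
+2 pad (align 4)
@60: height [4B, align 4] → 64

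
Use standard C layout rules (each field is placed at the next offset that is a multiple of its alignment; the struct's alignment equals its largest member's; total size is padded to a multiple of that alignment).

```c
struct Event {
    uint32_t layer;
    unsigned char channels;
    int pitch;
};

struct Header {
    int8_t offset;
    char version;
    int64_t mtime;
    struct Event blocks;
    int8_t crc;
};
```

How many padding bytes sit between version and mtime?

Event: @0: layer [4B, align 4] → 4; @4: channels [1B, align 1] → 5; +3 pad (align 4); @8: pitch [4B, align 4] → 12; size 12, align 4
@0: offset [1B, align 1] → 1
@1: version [1B, align 1] → 2
+6 pad (align 8)
@8: mtime [8B, align 8] → 16

6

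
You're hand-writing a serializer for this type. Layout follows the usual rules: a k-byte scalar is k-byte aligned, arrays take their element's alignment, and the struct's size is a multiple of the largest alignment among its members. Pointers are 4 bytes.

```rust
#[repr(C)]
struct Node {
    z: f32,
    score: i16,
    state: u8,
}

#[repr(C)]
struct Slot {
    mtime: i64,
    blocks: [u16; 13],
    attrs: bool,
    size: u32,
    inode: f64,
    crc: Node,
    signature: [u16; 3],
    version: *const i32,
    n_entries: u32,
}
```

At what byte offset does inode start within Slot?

40

Node: 0..4  z  (4B, 4-aligned); 4..6  score  (2B, 2-aligned); 6..7  state  (1B, 1-aligned); 7..8  -- tail padding (1B); sizeof = 8, alignof = 4
0..8  mtime  (8B, 8-aligned)
8..34  blocks  (26B, 2-aligned)
34..35  attrs  (1B, 1-aligned)
35..36  -- padding (1B)
36..40  size  (4B, 4-aligned)
40..48  inode  (8B, 8-aligned)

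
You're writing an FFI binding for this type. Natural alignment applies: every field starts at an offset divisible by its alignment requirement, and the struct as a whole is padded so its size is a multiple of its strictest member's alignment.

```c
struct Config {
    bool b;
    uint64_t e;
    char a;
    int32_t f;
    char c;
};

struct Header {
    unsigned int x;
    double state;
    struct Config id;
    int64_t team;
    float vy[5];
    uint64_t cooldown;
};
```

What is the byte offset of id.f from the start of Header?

Config: b at 0 (size 1, align 1) → ends 1; pad 7 to align 8 for e; e at 8 (size 8, align 8) → ends 16; a at 16 (size 1, align 1) → ends 17; pad 3 to align 4 for f; f at 20 (size 4, align 4) → ends 24; c at 24 (size 1, align 1) → ends 25; tail pad 7 to reach multiple of 8; total 32 bytes, alignment 8
x at 0 (size 4, align 4) → ends 4
pad 4 to align 8 for state
state at 8 (size 8, align 8) → ends 16
id at 16 (size 32, align 8) → ends 48
within Config: f at 20
16 + 20 = 36

36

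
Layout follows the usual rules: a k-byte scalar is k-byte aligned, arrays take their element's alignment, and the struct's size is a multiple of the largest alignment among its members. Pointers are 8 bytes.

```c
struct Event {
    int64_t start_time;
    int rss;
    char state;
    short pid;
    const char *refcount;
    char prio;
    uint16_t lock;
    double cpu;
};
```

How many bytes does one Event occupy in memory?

40 bytes

@0: start_time [8B, align 8] → 8
@8: rss [4B, align 4] → 12
@12: state [1B, align 1] → 13
+1 pad (align 2)
@14: pid [2B, align 2] → 16
@16: refcount [8B, align 8] → 24
@24: prio [1B, align 1] → 25
+1 pad (align 2)
@26: lock [2B, align 2] → 28
+4 pad (align 8)
@32: cpu [8B, align 8] → 40
size 40, align 8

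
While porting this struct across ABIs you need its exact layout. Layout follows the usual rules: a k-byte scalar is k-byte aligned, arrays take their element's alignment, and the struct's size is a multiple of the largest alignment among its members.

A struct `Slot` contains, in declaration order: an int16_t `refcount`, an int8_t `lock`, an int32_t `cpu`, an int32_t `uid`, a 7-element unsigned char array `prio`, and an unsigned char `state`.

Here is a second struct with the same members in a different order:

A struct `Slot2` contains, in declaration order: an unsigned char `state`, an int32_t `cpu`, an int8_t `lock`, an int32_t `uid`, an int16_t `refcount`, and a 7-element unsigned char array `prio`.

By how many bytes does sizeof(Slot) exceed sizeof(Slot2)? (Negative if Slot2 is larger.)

@0: refcount [2B, align 2] → 2
@2: lock [1B, align 1] → 3
+1 pad (align 4)
@4: cpu [4B, align 4] → 8
@8: uid [4B, align 4] → 12
@12: prio [7B, align 1] → 19
@19: state [1B, align 1] → 20
size 20, align 4
— Slot2 —
@0: state [1B, align 1] → 1
+3 pad (align 4)
@4: cpu [4B, align 4] → 8
@8: lock [1B, align 1] → 9
+3 pad (align 4)
@12: uid [4B, align 4] → 16
@16: refcount [2B, align 2] → 18
@18: prio [7B, align 1] → 25
+3 tail pad (align 4)
size 28, align 4
20 − 28 = -8

-8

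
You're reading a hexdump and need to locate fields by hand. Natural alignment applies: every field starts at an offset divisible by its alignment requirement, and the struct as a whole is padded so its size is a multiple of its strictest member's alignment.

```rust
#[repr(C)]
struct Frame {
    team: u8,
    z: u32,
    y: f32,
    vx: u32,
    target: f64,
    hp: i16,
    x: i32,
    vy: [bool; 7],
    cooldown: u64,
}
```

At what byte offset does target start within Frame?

team at 0 (size 1, align 1) → ends 1
pad 3 to align 4 for z
z at 4 (size 4, align 4) → ends 8
y at 8 (size 4, align 4) → ends 12
vx at 12 (size 4, align 4) → ends 16
target at 16 (size 8, align 8) → ends 24

16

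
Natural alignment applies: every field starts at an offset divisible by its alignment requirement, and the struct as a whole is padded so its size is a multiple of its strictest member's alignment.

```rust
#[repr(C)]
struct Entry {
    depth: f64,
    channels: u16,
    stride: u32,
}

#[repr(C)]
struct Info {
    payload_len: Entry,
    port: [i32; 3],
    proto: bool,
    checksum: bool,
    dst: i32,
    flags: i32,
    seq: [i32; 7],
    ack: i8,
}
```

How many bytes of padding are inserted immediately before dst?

2

Entry: @0: depth [8B, align 8] → 8; @8: channels [2B, align 2] → 10; +2 pad (align 4); @12: stride [4B, align 4] → 16; size 16, align 8
@0: payload_len [16B, align 8] → 16
@16: port [12B, align 4] → 28
@28: proto [1B, align 1] → 29
@29: checksum [1B, align 1] → 30
+2 pad (align 4)
@32: dst [4B, align 4] → 36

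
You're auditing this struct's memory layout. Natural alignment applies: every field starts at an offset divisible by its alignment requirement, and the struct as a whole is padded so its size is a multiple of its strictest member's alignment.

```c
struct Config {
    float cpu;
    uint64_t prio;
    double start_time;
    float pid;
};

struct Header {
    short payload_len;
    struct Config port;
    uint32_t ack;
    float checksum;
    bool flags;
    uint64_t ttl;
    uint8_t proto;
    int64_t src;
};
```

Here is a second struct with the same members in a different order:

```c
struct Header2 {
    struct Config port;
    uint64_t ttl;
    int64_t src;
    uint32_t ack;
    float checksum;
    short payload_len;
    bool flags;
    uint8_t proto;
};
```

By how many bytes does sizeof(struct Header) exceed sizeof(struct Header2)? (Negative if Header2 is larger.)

Config: 0..4  cpu  (4B, 4-aligned); 4..8  -- padding (4B); 8..16  prio  (8B, 8-aligned); 16..24  start_time  (8B, 8-aligned); 24..28  pid  (4B, 4-aligned); 28..32  -- tail padding (4B); sizeof = 32, alignof = 8
0..2  payload_len  (2B, 2-aligned)
2..8  -- padding (6B)
8..40  port  (32B, 8-aligned)
40..44  ack  (4B, 4-aligned)
44..48  checksum  (4B, 4-aligned)
48..49  flags  (1B, 1-aligned)
49..56  -- padding (7B)
56..64  ttl  (8B, 8-aligned)
64..65  proto  (1B, 1-aligned)
65..72  -- padding (7B)
72..80  src  (8B, 8-aligned)
sizeof = 80, alignof = 8
— Header2 —
0..32  port  (32B, 8-aligned)
32..40  ttl  (8B, 8-aligned)
40..48  src  (8B, 8-aligned)
48..52  ack  (4B, 4-aligned)
52..56  checksum  (4B, 4-aligned)
56..58  payload_len  (2B, 2-aligned)
58..59  flags  (1B, 1-aligned)
59..60  proto  (1B, 1-aligned)
60..64  -- tail padding (4B)
sizeof = 64, alignof = 8
80 − 64 = 16

16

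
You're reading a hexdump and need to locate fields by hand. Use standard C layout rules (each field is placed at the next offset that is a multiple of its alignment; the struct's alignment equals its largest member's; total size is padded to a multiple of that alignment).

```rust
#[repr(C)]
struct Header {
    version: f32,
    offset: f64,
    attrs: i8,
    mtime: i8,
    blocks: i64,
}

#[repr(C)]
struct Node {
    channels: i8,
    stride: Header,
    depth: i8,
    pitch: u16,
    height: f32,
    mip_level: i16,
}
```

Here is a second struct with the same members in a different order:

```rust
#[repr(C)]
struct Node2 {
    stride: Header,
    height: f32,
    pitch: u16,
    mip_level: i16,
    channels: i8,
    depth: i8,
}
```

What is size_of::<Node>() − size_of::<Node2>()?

8

Header: version at 0 (size 4, align 4) → ends 4; pad 4 to align 8 for offset; offset at 8 (size 8, align 8) → ends 16; attrs at 16 (size 1, align 1) → ends 17; mtime at 17 (size 1, align 1) → ends 18; pad 6 to align 8 for blocks; blocks at 24 (size 8, align 8) → ends 32; total 32 bytes, alignment 8
channels at 0 (size 1, align 1) → ends 1
pad 7 to align 8 for stride
stride at 8 (size 32, align 8) → ends 40
depth at 40 (size 1, align 1) → ends 41
pad 1 to align 2 for pitch
pitch at 42 (size 2, align 2) → ends 44
height at 44 (size 4, align 4) → ends 48
mip_level at 48 (size 2, align 2) → ends 50
tail pad 6 to reach multiple of 8
total 56 bytes, alignment 8
— Node2 —
stride at 0 (size 32, align 8) → ends 32
height at 32 (size 4, align 4) → ends 36
pitch at 36 (size 2, align 2) → ends 38
mip_level at 38 (size 2, align 2) → ends 40
channels at 40 (size 1, align 1) → ends 41
depth at 41 (size 1, align 1) → ends 42
tail pad 6 to reach multiple of 8
total 48 bytes, alignment 8
56 − 48 = 8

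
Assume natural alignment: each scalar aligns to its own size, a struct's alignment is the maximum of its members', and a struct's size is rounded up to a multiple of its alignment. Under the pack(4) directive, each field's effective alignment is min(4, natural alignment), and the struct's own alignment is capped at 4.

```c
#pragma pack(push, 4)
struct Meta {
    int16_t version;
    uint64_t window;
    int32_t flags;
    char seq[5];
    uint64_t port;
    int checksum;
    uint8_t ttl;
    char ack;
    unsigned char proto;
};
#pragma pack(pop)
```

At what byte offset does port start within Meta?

@0: version [2B, align 2] → 2
+2 pad (align 4)
@4: window [8B, align 4] → 12
@12: flags [4B, align 4] → 16
@16: seq [5B, align 1] → 21
+3 pad (align 4)
@24: port [8B, align 4] → 32

24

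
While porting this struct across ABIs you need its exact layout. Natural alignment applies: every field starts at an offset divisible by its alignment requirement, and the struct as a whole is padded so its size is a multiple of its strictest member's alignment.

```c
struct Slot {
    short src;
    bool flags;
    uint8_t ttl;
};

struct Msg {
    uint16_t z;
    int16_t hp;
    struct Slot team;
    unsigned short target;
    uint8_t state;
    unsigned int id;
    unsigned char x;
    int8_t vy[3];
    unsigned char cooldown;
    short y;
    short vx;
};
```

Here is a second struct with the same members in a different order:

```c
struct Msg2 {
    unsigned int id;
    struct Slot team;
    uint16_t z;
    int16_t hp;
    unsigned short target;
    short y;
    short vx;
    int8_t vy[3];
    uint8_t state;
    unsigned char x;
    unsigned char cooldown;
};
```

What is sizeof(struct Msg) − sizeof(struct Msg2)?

Slot: src at 0 (size 2, align 2) → ends 2; flags at 2 (size 1, align 1) → ends 3; ttl at 3 (size 1, align 1) → ends 4; total 4 bytes, alignment 2
z at 0 (size 2, align 2) → ends 2
hp at 2 (size 2, align 2) → ends 4
team at 4 (size 4, align 2) → ends 8
target at 8 (size 2, align 2) → ends 10
state at 10 (size 1, align 1) → ends 11
pad 1 to align 4 for id
id at 12 (size 4, align 4) → ends 16
x at 16 (size 1, align 1) → ends 17
vy at 17 (size 3, align 1) → ends 20
cooldown at 20 (size 1, align 1) → ends 21
pad 1 to align 2 for y
y at 22 (size 2, align 2) → ends 24
vx at 24 (size 2, align 2) → ends 26
tail pad 2 to reach multiple of 4
total 28 bytes, alignment 4
— Msg2 —
id at 0 (size 4, align 4) → ends 4
team at 4 (size 4, align 2) → ends 8
z at 8 (size 2, align 2) → ends 10
hp at 10 (size 2, align 2) → ends 12
target at 12 (size 2, align 2) → ends 14
y at 14 (size 2, align 2) → ends 16
vx at 16 (size 2, align 2) → ends 18
vy at 18 (size 3, align 1) → ends 21
state at 21 (size 1, align 1) → ends 22
x at 22 (size 1, align 1) → ends 23
cooldown at 23 (size 1, align 1) → ends 24
total 24 bytes, alignment 4
28 − 24 = 4

4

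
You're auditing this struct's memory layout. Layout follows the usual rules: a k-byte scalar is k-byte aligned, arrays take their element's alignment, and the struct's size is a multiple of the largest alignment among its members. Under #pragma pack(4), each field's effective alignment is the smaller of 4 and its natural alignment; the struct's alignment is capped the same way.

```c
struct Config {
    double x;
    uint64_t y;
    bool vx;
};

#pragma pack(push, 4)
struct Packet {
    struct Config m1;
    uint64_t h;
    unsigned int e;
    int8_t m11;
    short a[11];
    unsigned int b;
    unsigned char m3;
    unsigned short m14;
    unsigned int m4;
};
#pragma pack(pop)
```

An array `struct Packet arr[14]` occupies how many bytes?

1008

Config: 0..8  x  (8B, 8-aligned); 8..16  y  (8B, 8-aligned); 16..17  vx  (1B, 1-aligned); 17..24  -- tail padding (7B); sizeof = 24, alignof = 8
0..24  m1  (24B, 4-aligned)
24..32  h  (8B, 4-aligned)
32..36  e  (4B, 4-aligned)
36..37  m11  (1B, 1-aligned)
37..38  -- padding (1B)
38..60  a  (22B, 2-aligned)
60..64  b  (4B, 4-aligned)
64..65  m3  (1B, 1-aligned)
65..66  -- padding (1B)
66..68  m14  (2B, 2-aligned)
68..72  m4  (4B, 4-aligned)
sizeof = 72, alignof = 4
array of 14: 14 × 72 = 1008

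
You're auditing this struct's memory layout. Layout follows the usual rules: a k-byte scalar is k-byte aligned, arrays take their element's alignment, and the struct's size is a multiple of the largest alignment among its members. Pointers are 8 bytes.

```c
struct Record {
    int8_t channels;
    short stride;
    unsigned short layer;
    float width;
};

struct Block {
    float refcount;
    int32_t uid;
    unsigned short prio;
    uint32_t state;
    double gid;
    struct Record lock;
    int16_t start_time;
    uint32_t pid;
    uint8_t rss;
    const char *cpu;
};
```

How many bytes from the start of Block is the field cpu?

Record: 0..1  channels  (1B, 1-aligned); 1..2  -- padding (1B); 2..4  stride  (2B, 2-aligned); 4..6  layer  (2B, 2-aligned); 6..8  -- padding (2B); 8..12  width  (4B, 4-aligned); sizeof = 12, alignof = 4
0..4  refcount  (4B, 4-aligned)
4..8  uid  (4B, 4-aligned)
8..10  prio  (2B, 2-aligned)
10..12  -- padding (2B)
12..16  state  (4B, 4-aligned)
16..24  gid  (8B, 8-aligned)
24..36  lock  (12B, 4-aligned)
36..38  start_time  (2B, 2-aligned)
38..40  -- padding (2B)
40..44  pid  (4B, 4-aligned)
44..45  rss  (1B, 1-aligned)
45..48  -- padding (3B)
48..56  cpu  (8B, 8-aligned)

48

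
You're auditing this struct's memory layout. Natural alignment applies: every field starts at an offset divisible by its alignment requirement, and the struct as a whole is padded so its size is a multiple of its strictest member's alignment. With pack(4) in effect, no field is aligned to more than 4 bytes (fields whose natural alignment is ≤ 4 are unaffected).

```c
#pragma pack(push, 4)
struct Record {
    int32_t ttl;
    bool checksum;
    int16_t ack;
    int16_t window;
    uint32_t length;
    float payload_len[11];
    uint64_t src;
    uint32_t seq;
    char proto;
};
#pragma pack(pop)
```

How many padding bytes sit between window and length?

0..4  ttl  (4B, 4-aligned)
4..5  checksum  (1B, 1-aligned)
5..6  -- padding (1B)
6..8  ack  (2B, 2-aligned)
8..10  window  (2B, 2-aligned)
10..12  -- padding (2B)
12..16  length  (4B, 4-aligned)

2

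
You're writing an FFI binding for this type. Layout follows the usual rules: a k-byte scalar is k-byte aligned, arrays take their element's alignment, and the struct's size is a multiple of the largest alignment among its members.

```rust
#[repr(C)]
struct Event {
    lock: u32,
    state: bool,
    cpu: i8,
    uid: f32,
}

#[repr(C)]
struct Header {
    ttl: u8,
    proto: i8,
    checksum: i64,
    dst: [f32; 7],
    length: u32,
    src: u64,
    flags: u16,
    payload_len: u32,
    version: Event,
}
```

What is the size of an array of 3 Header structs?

Event: lock at 0 (size 4, align 4) → ends 4; state at 4 (size 1, align 1) → ends 5; cpu at 5 (size 1, align 1) → ends 6; pad 2 to align 4 for uid; uid at 8 (size 4, align 4) → ends 12; total 12 bytes, alignment 4
ttl at 0 (size 1, align 1) → ends 1
proto at 1 (size 1, align 1) → ends 2
pad 6 to align 8 for checksum
checksum at 8 (size 8, align 8) → ends 16
dst at 16 (size 28, align 4) → ends 44
length at 44 (size 4, align 4) → ends 48
src at 48 (size 8, align 8) → ends 56
flags at 56 (size 2, align 2) → ends 58
pad 2 to align 4 for payload_len
payload_len at 60 (size 4, align 4) → ends 64
version at 64 (size 12, align 4) → ends 76
tail pad 4 to reach multiple of 8
total 80 bytes, alignment 8
array of 3: 3 × 80 = 240

240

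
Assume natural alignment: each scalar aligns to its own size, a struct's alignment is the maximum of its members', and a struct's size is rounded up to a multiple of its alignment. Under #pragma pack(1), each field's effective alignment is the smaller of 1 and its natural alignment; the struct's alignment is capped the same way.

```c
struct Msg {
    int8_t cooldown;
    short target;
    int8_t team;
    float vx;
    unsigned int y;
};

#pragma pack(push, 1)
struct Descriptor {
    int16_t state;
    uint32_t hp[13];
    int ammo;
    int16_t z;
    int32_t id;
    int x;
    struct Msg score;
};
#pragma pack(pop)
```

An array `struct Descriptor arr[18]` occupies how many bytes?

Msg: cooldown at 0 (size 1, align 1) → ends 1; pad 1 to align 2 for target; target at 2 (size 2, align 2) → ends 4; team at 4 (size 1, align 1) → ends 5; pad 3 to align 4 for vx; vx at 8 (size 4, align 4) → ends 12; y at 12 (size 4, align 4) → ends 16; total 16 bytes, alignment 4
state at 0 (size 2, align 1) → ends 2
hp at 2 (size 52, align 1) → ends 54
ammo at 54 (size 4, align 1) → ends 58
z at 58 (size 2, align 1) → ends 60
id at 60 (size 4, align 1) → ends 64
x at 64 (size 4, align 1) → ends 68
score at 68 (size 16, align 1) → ends 84
total 84 bytes, alignment 1
array of 18: 18 × 84 = 1512

1512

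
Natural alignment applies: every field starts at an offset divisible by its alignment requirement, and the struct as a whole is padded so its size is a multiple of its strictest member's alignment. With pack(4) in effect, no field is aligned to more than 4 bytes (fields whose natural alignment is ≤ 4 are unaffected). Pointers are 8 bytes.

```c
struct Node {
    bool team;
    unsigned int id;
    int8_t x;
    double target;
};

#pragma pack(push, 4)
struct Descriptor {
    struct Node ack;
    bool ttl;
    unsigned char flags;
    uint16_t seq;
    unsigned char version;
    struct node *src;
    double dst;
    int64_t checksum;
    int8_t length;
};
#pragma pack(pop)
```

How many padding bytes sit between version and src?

Node: team at 0 (size 1, align 1) → ends 1; pad 3 to align 4 for id; id at 4 (size 4, align 4) → ends 8; x at 8 (size 1, align 1) → ends 9; pad 7 to align 8 for target; target at 16 (size 8, align 8) → ends 24; total 24 bytes, alignment 8
ack at 0 (size 24, align 4) → ends 24
ttl at 24 (size 1, align 1) → ends 25
flags at 25 (size 1, align 1) → ends 26
seq at 26 (size 2, align 2) → ends 28
version at 28 (size 1, align 1) → ends 29
pad 3 to align 4 for src
src at 32 (size 8, align 4) → ends 40

3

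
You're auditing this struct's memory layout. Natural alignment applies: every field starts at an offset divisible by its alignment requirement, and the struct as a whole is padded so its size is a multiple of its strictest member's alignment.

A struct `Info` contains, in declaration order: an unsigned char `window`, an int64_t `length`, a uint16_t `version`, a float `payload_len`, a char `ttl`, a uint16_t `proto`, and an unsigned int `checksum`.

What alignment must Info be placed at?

8

member alignments: window=1, length=8, version=2, payload_len=4, ttl=1, proto=2, checksum=4
max = 8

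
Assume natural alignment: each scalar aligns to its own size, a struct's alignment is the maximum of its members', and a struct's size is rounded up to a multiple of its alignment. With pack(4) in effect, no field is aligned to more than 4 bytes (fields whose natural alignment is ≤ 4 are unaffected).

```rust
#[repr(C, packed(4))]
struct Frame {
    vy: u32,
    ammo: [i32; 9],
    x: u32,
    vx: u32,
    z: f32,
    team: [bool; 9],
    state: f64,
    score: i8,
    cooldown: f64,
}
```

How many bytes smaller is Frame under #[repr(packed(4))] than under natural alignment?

natural layout:
  0..4  vy  (4B, 4-aligned)
  4..40  ammo  (36B, 4-aligned)
  40..44  x  (4B, 4-aligned)
  44..48  vx  (4B, 4-aligned)
  48..52  z  (4B, 4-aligned)
  52..61  team  (9B, 1-aligned)
  61..64  -- padding (3B)
  64..72  state  (8B, 8-aligned)
  72..73  score  (1B, 1-aligned)
  73..80  -- padding (7B)
  80..88  cooldown  (8B, 8-aligned)
  sizeof = 88, alignof = 8
packed(4) layout:
  0..4  vy  (4B, 4-aligned)
  4..40  ammo  (36B, 4-aligned)
  40..44  x  (4B, 4-aligned)
  44..48  vx  (4B, 4-aligned)
  48..52  z  (4B, 4-aligned)
  52..61  team  (9B, 1-aligned)
  61..64  -- padding (3B)
  64..72  state  (8B, 4-aligned)
  72..73  score  (1B, 1-aligned)
  73..76  -- padding (3B)
  76..84  cooldown  (8B, 4-aligned)
  sizeof = 84, alignof = 4
88 − 84 = 4

4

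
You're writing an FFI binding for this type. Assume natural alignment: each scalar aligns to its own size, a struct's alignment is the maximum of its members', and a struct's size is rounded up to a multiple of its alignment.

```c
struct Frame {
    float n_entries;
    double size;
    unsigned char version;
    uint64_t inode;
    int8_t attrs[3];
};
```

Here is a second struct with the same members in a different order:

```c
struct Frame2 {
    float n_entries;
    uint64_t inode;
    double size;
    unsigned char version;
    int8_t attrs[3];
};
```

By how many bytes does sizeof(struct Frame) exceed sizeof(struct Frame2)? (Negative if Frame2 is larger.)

n_entries at 0 (size 4, align 4) → ends 4
pad 4 to align 8 for size
size at 8 (size 8, align 8) → ends 16
version at 16 (size 1, align 1) → ends 17
pad 7 to align 8 for inode
inode at 24 (size 8, align 8) → ends 32
attrs at 32 (size 3, align 1) → ends 35
tail pad 5 to reach multiple of 8
total 40 bytes, alignment 8
— Frame2 —
n_entries at 0 (size 4, align 4) → ends 4
pad 4 to align 8 for inode
inode at 8 (size 8, align 8) → ends 16
size at 16 (size 8, align 8) → ends 24
version at 24 (size 1, align 1) → ends 25
attrs at 25 (size 3, align 1) → ends 28
tail pad 4 to reach multiple of 8
total 32 bytes, alignment 8
40 − 32 = 8

8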